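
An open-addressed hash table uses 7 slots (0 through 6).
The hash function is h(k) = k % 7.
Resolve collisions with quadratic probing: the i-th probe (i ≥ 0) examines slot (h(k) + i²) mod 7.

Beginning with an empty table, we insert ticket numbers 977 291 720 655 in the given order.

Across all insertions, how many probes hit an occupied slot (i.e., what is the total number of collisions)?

3

977 hashes to 4; slot 4 is free => place at 4.
291 hashes to 4; 4 taken => place at 5.
720 hashes to 6; slot 6 is free => place at 6.
655 hashes to 4; 4,5 taken => place at 1.
Table: [_, 655, _, _, 977, 291, 720]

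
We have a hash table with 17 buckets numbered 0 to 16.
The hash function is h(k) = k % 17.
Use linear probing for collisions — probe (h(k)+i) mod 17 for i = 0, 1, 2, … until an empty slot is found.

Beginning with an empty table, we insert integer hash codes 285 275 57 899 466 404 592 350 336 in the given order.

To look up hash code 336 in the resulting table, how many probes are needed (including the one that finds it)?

5

Insert 285: h=13, slot 13 empty => index 13.
Insert 275: h=3, slot 3 empty => index 3.
Insert 57: h=6, slot 6 empty => index 6.
Insert 899: h=15, slot 15 empty => index 15.
Insert 466: h=7, slot 7 empty => index 7.
Insert 404: h=13, slot 13 occupied => index 14.
Insert 592: h=14, slots 14,15 occupied => index 16.
Insert 350: h=10, slot 10 empty => index 10.
Insert 336: h=13, slots 13,14,15,16 occupied => index 0.
Table: [336, ., ., 275, ., ., 57, 466, ., ., 350, ., ., 285, 404, 899, 592]
Lookup 336: h=13, probe 13,14,15,16,0 → found at 0.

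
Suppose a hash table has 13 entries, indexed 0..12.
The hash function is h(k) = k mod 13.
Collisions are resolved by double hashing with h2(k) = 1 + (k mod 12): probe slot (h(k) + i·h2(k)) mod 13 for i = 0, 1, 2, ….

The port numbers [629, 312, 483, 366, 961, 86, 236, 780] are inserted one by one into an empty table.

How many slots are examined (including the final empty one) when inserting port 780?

Insert 629: h=5, slot 5 empty => index 5.
Insert 312: h=0, slot 0 empty => index 0.
Insert 483: h=2, slot 2 empty => index 2.
Insert 366: h=2, h2=7, slot 2 occupied => index 9.
Insert 961: h=12, slot 12 empty => index 12.
Insert 86: h=8, slot 8 empty => index 8.
Insert 236: h=2, h2=9, slot 2 occupied => index 11.
Insert 780: h=0, h2=1, slot 0 occupied => index 1.
Table: [312, 780, 483, -, -, 629, -, -, 86, 366, -, 236, 961]

2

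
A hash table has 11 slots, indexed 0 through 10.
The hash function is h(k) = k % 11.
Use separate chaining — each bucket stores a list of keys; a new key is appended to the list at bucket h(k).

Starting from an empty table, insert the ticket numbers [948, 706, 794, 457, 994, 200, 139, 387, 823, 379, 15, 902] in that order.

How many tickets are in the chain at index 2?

948 → bucket 2
706 → bucket 2 (collision)
794 → bucket 2 (collision)
457 → bucket 6
994 → bucket 4
200 → bucket 2 (collision)
139 → bucket 7
387 → bucket 2 (collision)
823 → bucket 9
379 → bucket 5
15 → bucket 4 (collision)
902 → bucket 0
Final buckets:
0: 902
1: .
2: 948 -> 706 -> 794 -> 200 -> 387
3: .
4: 994 -> 15
5: 379
6: 457
7: 139
8: .
9: 823
10: .

5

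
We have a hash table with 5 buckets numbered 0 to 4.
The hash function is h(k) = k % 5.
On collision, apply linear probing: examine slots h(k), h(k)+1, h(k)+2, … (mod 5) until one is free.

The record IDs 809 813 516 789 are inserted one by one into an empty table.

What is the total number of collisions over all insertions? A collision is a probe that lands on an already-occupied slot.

809: h=4 → slot 4
813: h=3 → slot 3
516: h=1 → slot 1
789: h=4, probe 4,0 → slot 0
Table: [789, 516, ∅, 813, 809]

1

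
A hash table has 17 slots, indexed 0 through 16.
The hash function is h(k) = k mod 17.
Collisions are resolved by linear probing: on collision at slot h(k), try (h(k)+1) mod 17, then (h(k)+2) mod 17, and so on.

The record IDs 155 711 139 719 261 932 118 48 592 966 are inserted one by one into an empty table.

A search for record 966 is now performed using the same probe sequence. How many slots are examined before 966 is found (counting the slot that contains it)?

155 hashes to 2; slot 2 is free => place at 2.
711 hashes to 14; slot 14 is free => place at 14.
139 hashes to 3; slot 3 is free => place at 3.
719 hashes to 5; slot 5 is free => place at 5.
261 hashes to 6; slot 6 is free => place at 6.
932 hashes to 14; 14 taken => place at 15.
118 hashes to 16; slot 16 is free => place at 16.
48 hashes to 14; 14,15,16 taken => place at 0.
592 hashes to 14; 14,15,16,0 taken => place at 1.
966 hashes to 14; 14,15,16,0,1,2,3 taken => place at 4.
Table: [48, 592, 155, 139, 966, 719, 261, —, —, —, —, —, —, —, 711, 932, 118]
Lookup 966: h=14, probe 14,15,16,0,1,2,3,4 → found at 4.

8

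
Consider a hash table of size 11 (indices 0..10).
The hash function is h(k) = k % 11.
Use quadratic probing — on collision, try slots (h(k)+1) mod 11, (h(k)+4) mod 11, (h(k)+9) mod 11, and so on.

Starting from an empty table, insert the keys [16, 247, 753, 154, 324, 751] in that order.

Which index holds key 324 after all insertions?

3

Insert 16: h=5, slot 5 empty → index 5.
Insert 247: h=5, slot 5 occupied → index 6.
Insert 753: h=5, slots 5,6 occupied → index 9.
Insert 154: h=0, slot 0 empty → index 0.
Insert 324: h=5, slots 5,6,9 occupied → index 3.
Insert 751: h=3, slot 3 occupied → index 4.
Table: [154, _, _, 324, 751, 16, 247, _, _, 753, _]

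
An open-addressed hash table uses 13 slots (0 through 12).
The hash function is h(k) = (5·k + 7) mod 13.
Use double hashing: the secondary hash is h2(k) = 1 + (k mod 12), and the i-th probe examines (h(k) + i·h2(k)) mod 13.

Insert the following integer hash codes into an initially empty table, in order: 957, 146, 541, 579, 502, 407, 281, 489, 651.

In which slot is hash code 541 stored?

957 hashes to 8; slot 8 is free => place at 8.
146 hashes to 9; slot 9 is free => place at 9.
541 hashes to 8, h2=2; 8 taken => place at 10.
579 hashes to 3; slot 3 is free => place at 3.
502 hashes to 8, h2=11; 8 taken => place at 6.
407 hashes to 1; slot 1 is free => place at 1.
281 hashes to 8, h2=6; 8,1 taken => place at 7.
489 hashes to 8, h2=10; 8 taken => place at 5.
651 hashes to 12; slot 12 is free => place at 12.
Table: [-, 407, -, 579, -, 489, 502, 281, 957, 146, 541, -, 651]

10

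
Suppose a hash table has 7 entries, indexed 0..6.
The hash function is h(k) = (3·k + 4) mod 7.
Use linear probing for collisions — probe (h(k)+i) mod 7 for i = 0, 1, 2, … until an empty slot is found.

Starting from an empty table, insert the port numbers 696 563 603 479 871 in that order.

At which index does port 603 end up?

1

Insert 696: h=6, slot 6 empty → index 6.
Insert 563: h=6, slot 6 occupied → index 0.
Insert 603: h=0, slot 0 occupied → index 1.
Insert 479: h=6, slots 6,0,1 occupied → index 2.
Insert 871: h=6, slots 6,0,1,2 occupied → index 3.
Table: [563, 603, 479, 871, ., ., 696]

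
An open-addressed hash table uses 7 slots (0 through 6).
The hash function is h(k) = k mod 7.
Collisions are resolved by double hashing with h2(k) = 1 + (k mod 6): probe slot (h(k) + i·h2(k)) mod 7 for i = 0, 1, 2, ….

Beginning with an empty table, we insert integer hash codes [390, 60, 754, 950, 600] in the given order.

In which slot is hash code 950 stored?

1

390 hashes to 5; slot 5 is free -> place at 5.
60 hashes to 4; slot 4 is free -> place at 4.
754 hashes to 5, h2=5; 5 taken -> place at 3.
950 hashes to 5, h2=3; 5 taken -> place at 1.
600 hashes to 5, h2=1; 5 taken -> place at 6.
Table: [_, 950, _, 754, 60, 390, 600]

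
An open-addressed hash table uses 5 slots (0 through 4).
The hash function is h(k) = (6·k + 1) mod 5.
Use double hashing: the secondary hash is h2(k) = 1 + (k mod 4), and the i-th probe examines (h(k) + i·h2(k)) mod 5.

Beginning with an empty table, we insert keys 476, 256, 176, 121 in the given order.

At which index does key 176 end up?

476 hashes to 2; slot 2 is free → place at 2.
256 hashes to 2, h2=1; 2 taken → place at 3.
176 hashes to 2, h2=1; 2,3 taken → place at 4.
121 hashes to 2, h2=2; 2,4 taken → place at 1.
Table: [∅, 121, 476, 256, 176]

4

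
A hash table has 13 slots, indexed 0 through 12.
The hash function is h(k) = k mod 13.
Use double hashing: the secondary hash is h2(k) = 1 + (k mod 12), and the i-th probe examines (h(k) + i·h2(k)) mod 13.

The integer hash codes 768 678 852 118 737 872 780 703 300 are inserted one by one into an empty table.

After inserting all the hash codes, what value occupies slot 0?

780

768: h=1 => slot 1
678: h=2 => slot 2
852: h=7 => slot 7
118: h=1, h2=11, probe 1,12 => slot 12
737: h=9 => slot 9
872: h=1, h2=9, probe 1,10 => slot 10
780: h=0 => slot 0
703: h=1, h2=8, probe 1,9,4 => slot 4
300: h=1, h2=1, probe 1,2,3 => slot 3
Table: [780, 768, 678, 300, 703, ., ., 852, ., 737, 872, ., 118]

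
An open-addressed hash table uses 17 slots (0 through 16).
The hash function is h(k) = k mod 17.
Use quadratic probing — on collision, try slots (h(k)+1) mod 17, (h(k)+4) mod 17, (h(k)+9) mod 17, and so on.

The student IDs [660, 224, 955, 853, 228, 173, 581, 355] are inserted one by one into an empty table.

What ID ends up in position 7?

Insert 660: h=14, slot 14 empty -> index 14.
Insert 224: h=3, slot 3 empty -> index 3.
Insert 955: h=3, slot 3 occupied -> index 4.
Insert 853: h=3, slots 3,4 occupied -> index 7.
Insert 228: h=7, slot 7 occupied -> index 8.
Insert 173: h=3, slots 3,4,7 occupied -> index 12.
Insert 581: h=3, slots 3,4,7,12 occupied -> index 2.
Insert 355: h=15, slot 15 empty -> index 15.
Table: [., ., 581, 224, 955, ., ., 853, 228, ., ., ., 173, ., 660, 355, .]

853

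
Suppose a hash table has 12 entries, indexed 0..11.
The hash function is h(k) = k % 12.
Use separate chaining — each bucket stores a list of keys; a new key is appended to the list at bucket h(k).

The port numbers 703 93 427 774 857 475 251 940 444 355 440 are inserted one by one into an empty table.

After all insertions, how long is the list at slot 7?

703 → bucket 7
93 → bucket 9
427 → bucket 7 (collision)
774 → bucket 6
857 → bucket 5
475 → bucket 7 (collision)
251 → bucket 11
940 → bucket 4
444 → bucket 0
355 → bucket 7 (collision)
440 → bucket 8
Final buckets:
0: 444
1: -
2: -
3: -
4: 940
5: 857
6: 774
7: 703 -> 427 -> 475 -> 355
8: 440
9: 93
10: -
11: 251

4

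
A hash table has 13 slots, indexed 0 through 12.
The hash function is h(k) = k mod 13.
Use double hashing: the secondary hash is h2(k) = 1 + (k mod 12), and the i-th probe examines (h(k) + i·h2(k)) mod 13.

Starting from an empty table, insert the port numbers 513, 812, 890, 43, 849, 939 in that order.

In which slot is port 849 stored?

513: h=6 -> slot 6
812: h=6, h2=9, probe 6,2 -> slot 2
890: h=6, h2=3, probe 6,9 -> slot 9
43: h=4 -> slot 4
849: h=4, h2=10, probe 4,1 -> slot 1
939: h=3 -> slot 3
Table: [∅, 849, 812, 939, 43, ∅, 513, ∅, ∅, 890, ∅, ∅, ∅]

1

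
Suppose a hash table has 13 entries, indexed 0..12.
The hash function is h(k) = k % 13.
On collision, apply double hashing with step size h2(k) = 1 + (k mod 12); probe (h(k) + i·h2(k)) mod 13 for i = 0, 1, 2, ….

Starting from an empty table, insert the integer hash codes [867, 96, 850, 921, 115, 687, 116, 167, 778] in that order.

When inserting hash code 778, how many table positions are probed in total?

3

867: h=9 => slot 9
96: h=5 => slot 5
850: h=5, h2=11, probe 5,3 => slot 3
921: h=11 => slot 11
115: h=11, h2=8, probe 11,6 => slot 6
687: h=11, h2=4, probe 11,2 => slot 2
116: h=12 => slot 12
167: h=11, h2=12, probe 11,10 => slot 10
778: h=11, h2=11, probe 11,9,7 => slot 7
Table: [., ., 687, 850, ., 96, 115, 778, ., 867, 167, 921, 116]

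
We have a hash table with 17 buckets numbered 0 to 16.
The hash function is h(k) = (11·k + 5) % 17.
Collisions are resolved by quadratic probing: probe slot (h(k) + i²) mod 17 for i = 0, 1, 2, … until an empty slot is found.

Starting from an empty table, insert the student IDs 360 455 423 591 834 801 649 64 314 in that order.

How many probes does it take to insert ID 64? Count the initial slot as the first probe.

Insert 360: h=4, slot 4 empty → index 4.
Insert 455: h=12, slot 12 empty → index 12.
Insert 423: h=0, slot 0 empty → index 0.
Insert 591: h=12, slot 12 occupied → index 13.
Insert 834: h=16, slot 16 empty → index 16.
Insert 801: h=10, slot 10 empty → index 10.
Insert 649: h=4, slot 4 occupied → index 5.
Insert 64: h=12, slots 12,13,16,4 occupied → index 11.
Insert 314: h=8, slot 8 empty → index 8.
Table: [423, ∅, ∅, ∅, 360, 649, ∅, ∅, 314, ∅, 801, 64, 455, 591, ∅, ∅, 834]

5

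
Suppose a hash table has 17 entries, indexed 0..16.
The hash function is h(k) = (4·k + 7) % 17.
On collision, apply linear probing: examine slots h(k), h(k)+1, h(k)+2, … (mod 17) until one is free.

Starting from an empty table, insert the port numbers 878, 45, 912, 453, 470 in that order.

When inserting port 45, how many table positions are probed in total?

2

Insert 878: h=0, slot 0 empty → index 0.
Insert 45: h=0, slot 0 occupied → index 1.
Insert 912: h=0, slots 0,1 occupied → index 2.
Insert 453: h=0, slots 0,1,2 occupied → index 3.
Insert 470: h=0, slots 0,1,2,3 occupied → index 4.
Table: [878, 45, 912, 453, 470, -, -, -, -, -, -, -, -, -, -, -, -]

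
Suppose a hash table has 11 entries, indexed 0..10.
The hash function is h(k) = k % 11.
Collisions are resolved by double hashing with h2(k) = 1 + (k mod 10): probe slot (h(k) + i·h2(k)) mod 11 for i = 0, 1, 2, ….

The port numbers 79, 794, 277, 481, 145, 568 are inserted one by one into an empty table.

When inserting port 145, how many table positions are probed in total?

79 hashes to 2; slot 2 is free -> place at 2.
794 hashes to 2, h2=5; 2 taken -> place at 7.
277 hashes to 2, h2=8; 2 taken -> place at 10.
481 hashes to 8; slot 8 is free -> place at 8.
145 hashes to 2, h2=6; 2,8 taken -> place at 3.
568 hashes to 7, h2=9; 7 taken -> place at 5.
Table: [∅, ∅, 79, 145, ∅, 568, ∅, 794, 481, ∅, 277]

3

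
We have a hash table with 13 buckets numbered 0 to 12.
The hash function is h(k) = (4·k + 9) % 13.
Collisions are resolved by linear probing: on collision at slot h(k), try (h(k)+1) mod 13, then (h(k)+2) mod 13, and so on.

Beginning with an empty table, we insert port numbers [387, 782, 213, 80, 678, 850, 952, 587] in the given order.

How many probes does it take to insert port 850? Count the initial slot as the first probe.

5

387: h=10 → slot 10
782: h=4 → slot 4
213: h=3 → slot 3
80: h=4, probe 4,5 → slot 5
678: h=4, probe 4,5,6 → slot 6
850: h=3, probe 3,4,5,6,7 → slot 7
952: h=8 → slot 8
587: h=4, probe 4,5,6,7,8,9 → slot 9
Table: [., ., ., 213, 782, 80, 678, 850, 952, 587, 387, ., .]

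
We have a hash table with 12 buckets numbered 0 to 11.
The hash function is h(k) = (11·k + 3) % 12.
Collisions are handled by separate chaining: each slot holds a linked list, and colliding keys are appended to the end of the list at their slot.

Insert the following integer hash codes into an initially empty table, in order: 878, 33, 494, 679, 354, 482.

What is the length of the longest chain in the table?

3

878 -> bucket 1
33 -> bucket 6
494 -> bucket 1 (collision)
679 -> bucket 8
354 -> bucket 9
482 -> bucket 1 (collision)
Final buckets:
0: _
1: 878 -> 494 -> 482
2: _
3: _
4: _
5: _
6: 33
7: _
8: 679
9: 354
10: _
11: _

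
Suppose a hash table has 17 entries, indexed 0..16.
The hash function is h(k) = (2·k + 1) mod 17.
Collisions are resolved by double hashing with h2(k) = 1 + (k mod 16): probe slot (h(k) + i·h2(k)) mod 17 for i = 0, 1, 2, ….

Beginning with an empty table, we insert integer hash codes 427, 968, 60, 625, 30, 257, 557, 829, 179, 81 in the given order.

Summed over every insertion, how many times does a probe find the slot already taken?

9

427: h=5 → slot 5
968: h=16 → slot 16
60: h=2 → slot 2
625: h=10 → slot 10
30: h=10, h2=15, probe 10,8 → slot 8
257: h=5, h2=2, probe 5,7 → slot 7
557: h=10, h2=14, probe 10,7,4 → slot 4
829: h=10, h2=14, probe 10,7,4,1 → slot 1
179: h=2, h2=4, probe 2,6 → slot 6
81: h=10, h2=2, probe 10,12 → slot 12
Table: [_, 829, 60, _, 557, 427, 179, 257, 30, _, 625, _, 81, _, _, _, 968]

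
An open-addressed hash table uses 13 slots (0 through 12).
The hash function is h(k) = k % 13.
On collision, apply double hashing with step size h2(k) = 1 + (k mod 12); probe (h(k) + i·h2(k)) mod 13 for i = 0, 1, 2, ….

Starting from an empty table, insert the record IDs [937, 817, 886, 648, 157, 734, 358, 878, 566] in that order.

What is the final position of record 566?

937: h=1 → slot 1
817: h=11 → slot 11
886: h=2 → slot 2
648: h=11, h2=1, probe 11,12 → slot 12
157: h=1, h2=2, probe 1,3 → slot 3
734: h=6 → slot 6
358: h=7 → slot 7
878: h=7, h2=3, probe 7,10 → slot 10
566: h=7, h2=3, probe 7,10,0 → slot 0
Table: [566, 937, 886, 157, ., ., 734, 358, ., ., 878, 817, 648]

0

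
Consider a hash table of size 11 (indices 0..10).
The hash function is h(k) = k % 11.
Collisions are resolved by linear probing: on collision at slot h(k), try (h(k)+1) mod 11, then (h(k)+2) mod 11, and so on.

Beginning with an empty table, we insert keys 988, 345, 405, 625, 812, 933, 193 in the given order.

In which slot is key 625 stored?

988 hashes to 9; slot 9 is free → place at 9.
345 hashes to 4; slot 4 is free → place at 4.
405 hashes to 9; 9 taken → place at 10.
625 hashes to 9; 9,10 taken → place at 0.
812 hashes to 9; 9,10,0 taken → place at 1.
933 hashes to 9; 9,10,0,1 taken → place at 2.
193 hashes to 6; slot 6 is free → place at 6.
Table: [625, 812, 933, ∅, 345, ∅, 193, ∅, ∅, 988, 405]

0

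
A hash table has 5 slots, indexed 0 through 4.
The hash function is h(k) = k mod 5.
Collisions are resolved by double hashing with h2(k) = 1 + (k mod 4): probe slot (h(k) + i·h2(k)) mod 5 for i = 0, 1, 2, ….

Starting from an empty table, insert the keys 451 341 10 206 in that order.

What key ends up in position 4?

206

451: h=1 -> slot 1
341: h=1, h2=2, probe 1,3 -> slot 3
10: h=0 -> slot 0
206: h=1, h2=3, probe 1,4 -> slot 4
Table: [10, 451, -, 341, 206]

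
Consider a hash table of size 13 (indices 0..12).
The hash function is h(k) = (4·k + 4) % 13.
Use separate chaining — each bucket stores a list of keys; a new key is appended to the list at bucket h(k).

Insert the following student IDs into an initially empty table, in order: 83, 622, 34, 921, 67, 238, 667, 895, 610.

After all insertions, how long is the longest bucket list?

83 → bucket 11
622 → bucket 9
34 → bucket 10
921 → bucket 9 (collision)
67 → bucket 12
238 → bucket 7
667 → bucket 7 (collision)
895 → bucket 9 (collision)
610 → bucket 0
Final buckets:
0: 610
1: .
2: .
3: .
4: .
5: .
6: .
7: 238 -> 667
8: .
9: 622 -> 921 -> 895
10: 34
11: 83
12: 67

3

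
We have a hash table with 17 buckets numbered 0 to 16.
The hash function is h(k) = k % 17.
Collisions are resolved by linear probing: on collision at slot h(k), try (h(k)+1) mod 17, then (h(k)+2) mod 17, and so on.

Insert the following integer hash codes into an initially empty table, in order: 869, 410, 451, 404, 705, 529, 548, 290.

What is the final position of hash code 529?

869: h=2 => slot 2
410: h=2, probe 2,3 => slot 3
451: h=9 => slot 9
404: h=13 => slot 13
705: h=8 => slot 8
529: h=2, probe 2,3,4 => slot 4
548: h=4, probe 4,5 => slot 5
290: h=1 => slot 1
Table: [∅, 290, 869, 410, 529, 548, ∅, ∅, 705, 451, ∅, ∅, ∅, 404, ∅, ∅, ∅]

4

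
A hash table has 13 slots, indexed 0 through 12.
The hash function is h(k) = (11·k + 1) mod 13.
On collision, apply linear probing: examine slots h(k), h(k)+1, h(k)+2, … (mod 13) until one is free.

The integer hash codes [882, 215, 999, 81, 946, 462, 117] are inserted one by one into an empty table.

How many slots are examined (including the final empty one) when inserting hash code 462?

2

882: h=5 → slot 5
215: h=0 → slot 0
999: h=5, probe 5,6 → slot 6
81: h=8 → slot 8
946: h=7 → slot 7
462: h=0, probe 0,1 → slot 1
117: h=1, probe 1,2 → slot 2
Table: [215, 462, 117, ., ., 882, 999, 946, 81, ., ., ., .]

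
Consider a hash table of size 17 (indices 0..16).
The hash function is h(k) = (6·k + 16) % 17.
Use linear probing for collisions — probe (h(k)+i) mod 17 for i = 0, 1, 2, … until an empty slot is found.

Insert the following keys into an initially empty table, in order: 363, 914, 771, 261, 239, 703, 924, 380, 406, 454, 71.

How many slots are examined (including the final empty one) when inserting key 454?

363: h=1 => slot 1
914: h=9 => slot 9
771: h=1, probe 1,2 => slot 2
261: h=1, probe 1,2,3 => slot 3
239: h=5 => slot 5
703: h=1, probe 1,2,3,4 => slot 4
924: h=1, probe 1,2,3,4,5,6 => slot 6
380: h=1, probe 1,2,3,4,5,6,7 => slot 7
406: h=4, probe 4,5,6,7,8 => slot 8
454: h=3, probe 3,4,5,6,7,8,9,10 => slot 10
71: h=0 => slot 0
Table: [71, 363, 771, 261, 703, 239, 924, 380, 406, 914, 454, ., ., ., ., ., .]

8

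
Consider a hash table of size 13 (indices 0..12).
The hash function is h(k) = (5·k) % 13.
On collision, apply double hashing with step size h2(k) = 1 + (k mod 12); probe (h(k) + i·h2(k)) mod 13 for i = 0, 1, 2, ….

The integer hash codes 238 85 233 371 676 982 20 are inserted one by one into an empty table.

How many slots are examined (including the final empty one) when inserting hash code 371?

4

238: h=7 → slot 7
85: h=9 → slot 9
233: h=8 → slot 8
371: h=9, h2=12, probe 9,8,7,6 → slot 6
676: h=0 → slot 0
982: h=9, h2=11, probe 9,7,5 → slot 5
20: h=9, h2=9, probe 9,5,1 → slot 1
Table: [676, 20, -, -, -, 982, 371, 238, 233, 85, -, -, -]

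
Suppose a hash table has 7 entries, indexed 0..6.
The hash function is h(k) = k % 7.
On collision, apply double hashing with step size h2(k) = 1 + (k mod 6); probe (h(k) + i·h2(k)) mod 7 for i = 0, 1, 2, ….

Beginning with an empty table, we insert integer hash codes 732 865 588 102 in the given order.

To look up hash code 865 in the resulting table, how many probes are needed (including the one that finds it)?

732 hashes to 4; slot 4 is free → place at 4.
865 hashes to 4, h2=2; 4 taken → place at 6.
588 hashes to 0; slot 0 is free → place at 0.
102 hashes to 4, h2=1; 4 taken → place at 5.
Table: [588, -, -, -, 732, 102, 865]
Lookup 865: h=4, h2=2, probe 4,6 → found at 6.

2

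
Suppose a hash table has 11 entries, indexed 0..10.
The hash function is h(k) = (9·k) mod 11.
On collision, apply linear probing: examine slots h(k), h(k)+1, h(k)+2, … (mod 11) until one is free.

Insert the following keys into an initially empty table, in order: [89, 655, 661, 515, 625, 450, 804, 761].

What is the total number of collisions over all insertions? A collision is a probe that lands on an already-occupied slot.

89: h=9 → slot 9
655: h=10 → slot 10
661: h=9, probe 9,10,0 → slot 0
515: h=4 → slot 4
625: h=4, probe 4,5 → slot 5
450: h=2 → slot 2
804: h=9, probe 9,10,0,1 → slot 1
761: h=7 → slot 7
Table: [661, 804, 450, ., 515, 625, ., 761, ., 89, 655]

6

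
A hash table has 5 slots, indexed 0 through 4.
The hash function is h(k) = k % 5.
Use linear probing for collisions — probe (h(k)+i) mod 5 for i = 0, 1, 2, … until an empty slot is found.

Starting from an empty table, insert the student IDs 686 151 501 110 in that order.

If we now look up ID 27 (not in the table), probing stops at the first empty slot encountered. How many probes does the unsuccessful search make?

3

686: h=1 → slot 1
151: h=1, probe 1,2 → slot 2
501: h=1, probe 1,2,3 → slot 3
110: h=0 → slot 0
Table: [110, 686, 151, 501, .]
Lookup 27: h=2, probe 2,3,4 → slot 4 empty, not found.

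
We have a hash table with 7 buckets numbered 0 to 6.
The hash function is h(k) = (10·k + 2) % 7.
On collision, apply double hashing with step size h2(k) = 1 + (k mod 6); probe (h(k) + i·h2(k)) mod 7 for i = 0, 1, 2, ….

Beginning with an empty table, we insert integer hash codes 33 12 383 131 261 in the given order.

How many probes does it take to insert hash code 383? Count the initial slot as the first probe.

33 hashes to 3; slot 3 is free -> place at 3.
12 hashes to 3, h2=1; 3 taken -> place at 4.
383 hashes to 3, h2=6; 3 taken -> place at 2.
131 hashes to 3, h2=6; 3,2 taken -> place at 1.
261 hashes to 1, h2=4; 1 taken -> place at 5.
Table: [—, 131, 383, 33, 12, 261, —]

2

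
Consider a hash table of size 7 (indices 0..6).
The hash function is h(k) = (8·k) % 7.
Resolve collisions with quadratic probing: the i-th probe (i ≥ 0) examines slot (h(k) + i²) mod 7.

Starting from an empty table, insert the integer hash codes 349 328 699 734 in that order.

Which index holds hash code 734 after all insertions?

Insert 349: h=6, slot 6 empty -> index 6.
Insert 328: h=6, slot 6 occupied -> index 0.
Insert 699: h=6, slots 6,0 occupied -> index 3.
Insert 734: h=6, slots 6,0,3 occupied -> index 1.
Table: [328, 734, ., 699, ., ., 349]

1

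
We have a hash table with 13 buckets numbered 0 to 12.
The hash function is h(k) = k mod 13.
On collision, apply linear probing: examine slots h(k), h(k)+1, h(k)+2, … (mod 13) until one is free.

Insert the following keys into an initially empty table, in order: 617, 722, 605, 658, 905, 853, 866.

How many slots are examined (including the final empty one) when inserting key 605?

2

Insert 617: h=6, slot 6 empty => index 6.
Insert 722: h=7, slot 7 empty => index 7.
Insert 605: h=7, slot 7 occupied => index 8.
Insert 658: h=8, slot 8 occupied => index 9.
Insert 905: h=8, slots 8,9 occupied => index 10.
Insert 853: h=8, slots 8,9,10 occupied => index 11.
Insert 866: h=8, slots 8,9,10,11 occupied => index 12.
Table: [_, _, _, _, _, _, 617, 722, 605, 658, 905, 853, 866]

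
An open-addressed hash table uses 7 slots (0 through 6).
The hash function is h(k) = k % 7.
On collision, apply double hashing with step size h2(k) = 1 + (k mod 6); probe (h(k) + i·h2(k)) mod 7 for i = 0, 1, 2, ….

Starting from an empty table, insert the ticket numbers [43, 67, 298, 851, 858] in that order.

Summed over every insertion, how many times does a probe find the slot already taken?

Insert 43: h=1, slot 1 empty -> index 1.
Insert 67: h=4, slot 4 empty -> index 4.
Insert 298: h=4, h2=5, slot 4 occupied -> index 2.
Insert 851: h=4, h2=6, slot 4 occupied -> index 3.
Insert 858: h=4, h2=1, slot 4 occupied -> index 5.
Table: [-, 43, 298, 851, 67, 858, -]

3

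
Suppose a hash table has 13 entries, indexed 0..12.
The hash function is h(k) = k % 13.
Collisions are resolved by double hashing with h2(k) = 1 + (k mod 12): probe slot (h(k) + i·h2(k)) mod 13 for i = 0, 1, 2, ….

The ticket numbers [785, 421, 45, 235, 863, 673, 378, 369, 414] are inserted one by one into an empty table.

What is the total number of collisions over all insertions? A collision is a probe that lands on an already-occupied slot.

4

Insert 785: h=5, slot 5 empty -> index 5.
Insert 421: h=5, h2=2, slot 5 occupied -> index 7.
Insert 45: h=6, slot 6 empty -> index 6.
Insert 235: h=1, slot 1 empty -> index 1.
Insert 863: h=5, h2=12, slot 5 occupied -> index 4.
Insert 673: h=10, slot 10 empty -> index 10.
Insert 378: h=1, h2=7, slot 1 occupied -> index 8.
Insert 369: h=5, h2=10, slot 5 occupied -> index 2.
Insert 414: h=11, slot 11 empty -> index 11.
Table: [., 235, 369, ., 863, 785, 45, 421, 378, ., 673, 414, .]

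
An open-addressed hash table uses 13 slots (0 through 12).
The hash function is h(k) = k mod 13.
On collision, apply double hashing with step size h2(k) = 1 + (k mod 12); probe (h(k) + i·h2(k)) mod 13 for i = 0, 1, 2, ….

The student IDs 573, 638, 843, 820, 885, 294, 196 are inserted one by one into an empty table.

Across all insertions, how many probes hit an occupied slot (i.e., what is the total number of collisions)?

8

573 hashes to 1; slot 1 is free => place at 1.
638 hashes to 1, h2=3; 1 taken => place at 4.
843 hashes to 11; slot 11 is free => place at 11.
820 hashes to 1, h2=5; 1 taken => place at 6.
885 hashes to 1, h2=10; 1,11 taken => place at 8.
294 hashes to 8, h2=7; 8 taken => place at 2.
196 hashes to 1, h2=5; 1,6,11 taken => place at 3.
Table: [_, 573, 294, 196, 638, _, 820, _, 885, _, _, 843, _]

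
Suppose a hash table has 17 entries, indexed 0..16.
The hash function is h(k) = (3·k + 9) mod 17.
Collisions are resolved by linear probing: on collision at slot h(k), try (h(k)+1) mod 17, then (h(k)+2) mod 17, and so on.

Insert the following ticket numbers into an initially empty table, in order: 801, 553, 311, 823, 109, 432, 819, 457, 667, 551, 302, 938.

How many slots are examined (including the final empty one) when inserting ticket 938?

801: h=15 => slot 15
553: h=2 => slot 2
311: h=7 => slot 7
823: h=13 => slot 13
109: h=13, probe 13,14 => slot 14
432: h=13, probe 13,14,15,16 => slot 16
819: h=1 => slot 1
457: h=3 => slot 3
667: h=4 => slot 4
551: h=13, probe 13,14,15,16,0 => slot 0
302: h=14, probe 14,15,16,0,1,2,3,4,5 => slot 5
938: h=1, probe 1,2,3,4,5,6 => slot 6
Table: [551, 819, 553, 457, 667, 302, 938, 311, —, —, —, —, —, 823, 109, 801, 432]

6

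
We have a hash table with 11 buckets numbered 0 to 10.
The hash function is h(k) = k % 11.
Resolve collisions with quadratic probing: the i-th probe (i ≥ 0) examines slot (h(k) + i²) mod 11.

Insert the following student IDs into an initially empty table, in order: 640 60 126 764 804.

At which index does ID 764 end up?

640 hashes to 2; slot 2 is free => place at 2.
60 hashes to 5; slot 5 is free => place at 5.
126 hashes to 5; 5 taken => place at 6.
764 hashes to 5; 5,6 taken => place at 9.
804 hashes to 1; slot 1 is free => place at 1.
Table: [—, 804, 640, —, —, 60, 126, —, —, 764, —]

9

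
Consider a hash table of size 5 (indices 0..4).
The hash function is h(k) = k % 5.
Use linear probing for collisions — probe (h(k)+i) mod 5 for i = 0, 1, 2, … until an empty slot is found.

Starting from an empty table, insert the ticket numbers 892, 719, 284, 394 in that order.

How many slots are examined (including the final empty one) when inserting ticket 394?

892 hashes to 2; slot 2 is free -> place at 2.
719 hashes to 4; slot 4 is free -> place at 4.
284 hashes to 4; 4 taken -> place at 0.
394 hashes to 4; 4,0 taken -> place at 1.
Table: [284, 394, 892, _, 719]

3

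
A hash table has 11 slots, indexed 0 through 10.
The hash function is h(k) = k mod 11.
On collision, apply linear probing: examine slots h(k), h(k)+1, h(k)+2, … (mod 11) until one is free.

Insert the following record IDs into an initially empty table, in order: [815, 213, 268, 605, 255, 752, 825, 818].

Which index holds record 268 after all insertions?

815 hashes to 1; slot 1 is free => place at 1.
213 hashes to 4; slot 4 is free => place at 4.
268 hashes to 4; 4 taken => place at 5.
605 hashes to 0; slot 0 is free => place at 0.
255 hashes to 2; slot 2 is free => place at 2.
752 hashes to 4; 4,5 taken => place at 6.
825 hashes to 0; 0,1,2 taken => place at 3.
818 hashes to 4; 4,5,6 taken => place at 7.
Table: [605, 815, 255, 825, 213, 268, 752, 818, ∅, ∅, ∅]

5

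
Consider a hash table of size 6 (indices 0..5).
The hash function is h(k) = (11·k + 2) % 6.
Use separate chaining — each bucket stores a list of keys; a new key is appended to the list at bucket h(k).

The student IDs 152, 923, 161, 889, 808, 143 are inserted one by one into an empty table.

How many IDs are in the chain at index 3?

152 → bucket 0
923 → bucket 3
161 → bucket 3 (collision)
889 → bucket 1
808 → bucket 4
143 → bucket 3 (collision)
Final buckets:
0: 152
1: 889
2: —
3: 923 -> 161 -> 143
4: 808
5: —

3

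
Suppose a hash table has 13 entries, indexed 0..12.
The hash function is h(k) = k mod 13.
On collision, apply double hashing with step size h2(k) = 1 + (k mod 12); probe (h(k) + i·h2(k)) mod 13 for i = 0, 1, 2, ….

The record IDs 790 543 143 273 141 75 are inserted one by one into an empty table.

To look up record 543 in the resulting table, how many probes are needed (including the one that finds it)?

790 hashes to 10; slot 10 is free -> place at 10.
543 hashes to 10, h2=4; 10 taken -> place at 1.
143 hashes to 0; slot 0 is free -> place at 0.
273 hashes to 0, h2=10; 0,10 taken -> place at 7.
141 hashes to 11; slot 11 is free -> place at 11.
75 hashes to 10, h2=4; 10,1 taken -> place at 5.
Table: [143, 543, —, —, —, 75, —, 273, —, —, 790, 141, —]
Lookup 543: h=10, h2=4, probe 10,1 → found at 1.

2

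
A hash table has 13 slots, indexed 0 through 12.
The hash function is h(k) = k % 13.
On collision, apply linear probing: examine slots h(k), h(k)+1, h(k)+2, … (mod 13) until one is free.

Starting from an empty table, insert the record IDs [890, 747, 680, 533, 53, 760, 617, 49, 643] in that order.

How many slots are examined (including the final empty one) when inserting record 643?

890: h=6 → slot 6
747: h=6, probe 6,7 → slot 7
680: h=4 → slot 4
533: h=0 → slot 0
53: h=1 → slot 1
760: h=6, probe 6,7,8 → slot 8
617: h=6, probe 6,7,8,9 → slot 9
49: h=10 → slot 10
643: h=6, probe 6,7,8,9,10,11 → slot 11
Table: [533, 53, —, —, 680, —, 890, 747, 760, 617, 49, 643, —]

6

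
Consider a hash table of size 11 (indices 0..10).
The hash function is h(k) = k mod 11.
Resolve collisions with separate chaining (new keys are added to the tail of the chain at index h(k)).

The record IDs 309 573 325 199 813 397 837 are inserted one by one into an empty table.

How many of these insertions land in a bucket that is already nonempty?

309 -> bucket 1
573 -> bucket 1 (collision)
325 -> bucket 6
199 -> bucket 1 (collision)
813 -> bucket 10
397 -> bucket 1 (collision)
837 -> bucket 1 (collision)
Final buckets:
0: -
1: 309 -> 573 -> 199 -> 397 -> 837
2: -
3: -
4: -
5: -
6: 325
7: -
8: -
9: -
10: 813

4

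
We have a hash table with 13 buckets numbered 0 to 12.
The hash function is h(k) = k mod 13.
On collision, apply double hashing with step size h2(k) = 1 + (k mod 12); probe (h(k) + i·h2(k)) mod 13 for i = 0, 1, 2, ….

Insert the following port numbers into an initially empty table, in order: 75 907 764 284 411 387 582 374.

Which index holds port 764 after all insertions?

6

75: h=10 -> slot 10
907: h=10, h2=8, probe 10,5 -> slot 5
764: h=10, h2=9, probe 10,6 -> slot 6
284: h=11 -> slot 11
411: h=8 -> slot 8
387: h=10, h2=4, probe 10,1 -> slot 1
582: h=10, h2=7, probe 10,4 -> slot 4
374: h=10, h2=3, probe 10,0 -> slot 0
Table: [374, 387, _, _, 582, 907, 764, _, 411, _, 75, 284, _]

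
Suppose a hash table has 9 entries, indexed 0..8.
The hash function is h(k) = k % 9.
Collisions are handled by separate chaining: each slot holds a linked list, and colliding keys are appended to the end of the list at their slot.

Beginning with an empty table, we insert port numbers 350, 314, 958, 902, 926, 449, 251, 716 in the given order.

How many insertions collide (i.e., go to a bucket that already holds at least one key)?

4

Insert 350: h=8, bucket 8 empty → new chain.
Insert 314: h=8, bucket 8 nonempty → append to chain.
Insert 958: h=4, bucket 4 empty → new chain.
Insert 902: h=2, bucket 2 empty → new chain.
Insert 926: h=8, bucket 8 nonempty → append to chain.
Insert 449: h=8, bucket 8 nonempty → append to chain.
Insert 251: h=8, bucket 8 nonempty → append to chain.
Insert 716: h=5, bucket 5 empty → new chain.
Final buckets:
0: .
1: .
2: 902
3: .
4: 958
5: 716
6: .
7: .
8: 350 -> 314 -> 926 -> 449 -> 251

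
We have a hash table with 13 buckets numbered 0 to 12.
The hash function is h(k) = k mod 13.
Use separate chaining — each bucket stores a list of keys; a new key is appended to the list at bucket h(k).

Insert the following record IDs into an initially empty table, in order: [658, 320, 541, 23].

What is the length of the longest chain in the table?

Insert 658: h=8, bucket 8 empty -> new chain.
Insert 320: h=8, bucket 8 nonempty -> append to chain.
Insert 541: h=8, bucket 8 nonempty -> append to chain.
Insert 23: h=10, bucket 10 empty -> new chain.
Final buckets:
0: —
1: —
2: —
3: —
4: —
5: —
6: —
7: —
8: 658 -> 320 -> 541
9: —
10: 23
11: —
12: —

3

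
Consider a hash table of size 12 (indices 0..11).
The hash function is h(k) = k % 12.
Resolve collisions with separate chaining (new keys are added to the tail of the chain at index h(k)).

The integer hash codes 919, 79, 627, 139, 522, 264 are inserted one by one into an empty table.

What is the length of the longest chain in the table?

3

Insert 919: h=7, bucket 7 empty → new chain.
Insert 79: h=7, bucket 7 nonempty → append to chain.
Insert 627: h=3, bucket 3 empty → new chain.
Insert 139: h=7, bucket 7 nonempty → append to chain.
Insert 522: h=6, bucket 6 empty → new chain.
Insert 264: h=0, bucket 0 empty → new chain.
Final buckets:
0: 264
1: ∅
2: ∅
3: 627
4: ∅
5: ∅
6: 522
7: 919 -> 79 -> 139
8: ∅
9: ∅
10: ∅
11: ∅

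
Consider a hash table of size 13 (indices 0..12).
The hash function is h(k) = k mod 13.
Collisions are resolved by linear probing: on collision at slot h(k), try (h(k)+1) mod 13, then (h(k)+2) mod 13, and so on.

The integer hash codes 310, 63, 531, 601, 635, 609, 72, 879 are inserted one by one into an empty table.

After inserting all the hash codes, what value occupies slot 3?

601

310 hashes to 11; slot 11 is free → place at 11.
63 hashes to 11; 11 taken → place at 12.
531 hashes to 11; 11,12 taken → place at 0.
601 hashes to 3; slot 3 is free → place at 3.
635 hashes to 11; 11,12,0 taken → place at 1.
609 hashes to 11; 11,12,0,1 taken → place at 2.
72 hashes to 7; slot 7 is free → place at 7.
879 hashes to 8; slot 8 is free → place at 8.
Table: [531, 635, 609, 601, ∅, ∅, ∅, 72, 879, ∅, ∅, 310, 63]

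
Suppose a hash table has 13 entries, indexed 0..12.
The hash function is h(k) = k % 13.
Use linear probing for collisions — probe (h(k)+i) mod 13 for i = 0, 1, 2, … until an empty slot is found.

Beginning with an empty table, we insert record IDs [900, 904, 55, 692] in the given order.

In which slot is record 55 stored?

900 hashes to 3; slot 3 is free → place at 3.
904 hashes to 7; slot 7 is free → place at 7.
55 hashes to 3; 3 taken → place at 4.
692 hashes to 3; 3,4 taken → place at 5.
Table: [∅, ∅, ∅, 900, 55, 692, ∅, 904, ∅, ∅, ∅, ∅, ∅]

4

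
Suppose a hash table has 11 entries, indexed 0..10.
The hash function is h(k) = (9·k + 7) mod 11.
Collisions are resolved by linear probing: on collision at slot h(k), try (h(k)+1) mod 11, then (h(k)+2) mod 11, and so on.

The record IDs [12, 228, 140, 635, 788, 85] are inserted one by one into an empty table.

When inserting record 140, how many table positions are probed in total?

2

12 hashes to 5; slot 5 is free -> place at 5.
228 hashes to 2; slot 2 is free -> place at 2.
140 hashes to 2; 2 taken -> place at 3.
635 hashes to 2; 2,3 taken -> place at 4.
788 hashes to 4; 4,5 taken -> place at 6.
85 hashes to 2; 2,3,4,5,6 taken -> place at 7.
Table: [_, _, 228, 140, 635, 12, 788, 85, _, _, _]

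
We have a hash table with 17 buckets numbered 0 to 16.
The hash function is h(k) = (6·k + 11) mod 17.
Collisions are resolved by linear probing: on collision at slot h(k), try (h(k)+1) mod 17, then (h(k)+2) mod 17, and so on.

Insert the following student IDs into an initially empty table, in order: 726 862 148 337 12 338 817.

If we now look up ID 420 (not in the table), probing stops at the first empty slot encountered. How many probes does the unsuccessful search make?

7

Insert 726: h=15, slot 15 empty → index 15.
Insert 862: h=15, slot 15 occupied → index 16.
Insert 148: h=15, slots 15,16 occupied → index 0.
Insert 337: h=10, slot 10 empty → index 10.
Insert 12: h=15, slots 15,16,0 occupied → index 1.
Insert 338: h=16, slots 16,0,1 occupied → index 2.
Insert 817: h=0, slots 0,1,2 occupied → index 3.
Table: [148, 12, 338, 817, ., ., ., ., ., ., 337, ., ., ., ., 726, 862]
Lookup 420: h=15, probe 15,16,0,1,2,3,4 → slot 4 empty, not found.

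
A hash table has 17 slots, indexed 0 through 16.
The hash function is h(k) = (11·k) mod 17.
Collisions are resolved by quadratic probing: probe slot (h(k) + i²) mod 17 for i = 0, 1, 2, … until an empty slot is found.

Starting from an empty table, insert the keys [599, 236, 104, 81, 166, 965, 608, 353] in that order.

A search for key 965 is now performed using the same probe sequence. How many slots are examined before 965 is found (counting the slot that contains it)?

3

Insert 599: h=10, slot 10 empty → index 10.
Insert 236: h=12, slot 12 empty → index 12.
Insert 104: h=5, slot 5 empty → index 5.
Insert 81: h=7, slot 7 empty → index 7.
Insert 166: h=7, slot 7 occupied → index 8.
Insert 965: h=7, slots 7,8 occupied → index 11.
Insert 608: h=7, slots 7,8,11 occupied → index 16.
Insert 353: h=7, slots 7,8,11,16 occupied → index 6.
Table: [∅, ∅, ∅, ∅, ∅, 104, 353, 81, 166, ∅, 599, 965, 236, ∅, ∅, ∅, 608]
Lookup 965: h=7, probe 7,8,11 → found at 11.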